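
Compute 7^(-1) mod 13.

Step 1: We need x such that 7 * x = 1 (mod 13).
Step 2: Using the extended Euclidean algorithm or trial:
  7 * 2 = 14 = 1 * 13 + 1.
Step 3: Since 14 mod 13 = 1, the inverse is x = 2.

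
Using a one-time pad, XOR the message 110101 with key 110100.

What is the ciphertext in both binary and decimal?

Step 1: Write out the XOR operation bit by bit:
  Message: 110101
  Key:     110100
  XOR:     000001
Step 2: Convert to decimal: 000001 = 1.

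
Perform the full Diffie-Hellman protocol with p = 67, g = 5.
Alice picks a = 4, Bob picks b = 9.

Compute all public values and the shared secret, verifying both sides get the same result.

Step 1: A = g^a mod p = 5^4 mod 67 = 22.
Step 2: B = g^b mod p = 5^9 mod 67 = 8.
Step 3: Alice computes s = B^a mod p = 8^4 mod 67 = 9.
Step 4: Bob computes s = A^b mod p = 22^9 mod 67 = 9.
Both sides agree: shared secret = 9.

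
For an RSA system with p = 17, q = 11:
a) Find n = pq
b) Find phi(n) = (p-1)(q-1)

Step 1: n = p * q = 17 * 11 = 187.
Step 2: phi(n) = (p-1)(q-1) = 16 * 10 = 160.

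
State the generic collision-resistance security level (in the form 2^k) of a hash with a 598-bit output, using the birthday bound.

Step 1: The birthday paradox gives collision probability ~50% after sqrt(2^n) = 2^(n/2) hashes.
Step 2: For 598-bit output: 2^(598/2) = 2^299.
Step 3: Approximately 2^299 hash computations needed.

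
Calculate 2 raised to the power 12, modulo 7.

Step 1: Compute 2^12 mod 7 step by step, reducing modulo 7 at each step.
  2^1 mod 7 = 2
  2^2 mod 7 = (2 * 2) mod 7 = 4
  2^3 mod 7 = (4 * 2) mod 7 = 1
  2^4 mod 7 = (1 * 2) mod 7 = 2
  2^5 mod 7 = (2 * 2) mod 7 = 4
  2^6 mod 7 = (4 * 2) mod 7 = 1
  2^7 mod 7 = (1 * 2) mod 7 = 2
  2^8 mod 7 = (2 * 2) mod 7 = 4
  2^9 mod 7 = (4 * 2) mod 7 = 1
  2^10 mod 7 = (1 * 2) mod 7 = 2
  2^11 mod 7 = (2 * 2) mod 7 = 4
  2^12 mod 7 = (4 * 2) mod 7 = 1
Step 2: Result = 1.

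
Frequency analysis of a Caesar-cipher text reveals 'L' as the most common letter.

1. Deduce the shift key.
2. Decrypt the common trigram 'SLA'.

Step 1: In English, 'E' is the most frequent letter (12.7%).
Step 2: The most frequent ciphertext letter is 'L' (position 11).
Step 3: Shift = (11 - 4) mod 26 = 7.
Step 4: Decrypt 'SLA' by shifting back 7:
  S -> L
  L -> E
  A -> T
Step 5: 'SLA' decrypts to 'LET'.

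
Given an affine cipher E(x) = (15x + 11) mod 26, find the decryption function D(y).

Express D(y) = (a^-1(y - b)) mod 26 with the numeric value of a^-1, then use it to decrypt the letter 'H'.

Step 1: Find a^-1, the modular inverse of 15 mod 26.
Step 2: We need 15 * a^-1 = 1 (mod 26).
Step 3: 15 * 7 = 105 = 4 * 26 + 1, so a^-1 = 7.
Step 4: D(y) = 7(y - 11) mod 26.
Step 5: Apply to 'H' (y = 7): D(7) = 7 * (7 - 11) mod 26 = 7 * -4 mod 26 = 24 -> 'Y'.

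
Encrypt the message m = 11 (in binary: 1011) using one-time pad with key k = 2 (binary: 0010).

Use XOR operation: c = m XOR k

Step 1: Write out the XOR operation bit by bit:
  Message: 1011
  Key:     0010
  XOR:     1001
Step 2: Convert to decimal: 1001 = 9.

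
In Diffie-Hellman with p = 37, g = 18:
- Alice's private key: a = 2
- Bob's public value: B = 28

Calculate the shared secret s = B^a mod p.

Step 1: s = B^a mod p = 28^2 mod 37.
  28^1 mod 37 = 28
  28^2 mod 37 = (28 * 28) mod 37 = 7
Result: shared secret = 7.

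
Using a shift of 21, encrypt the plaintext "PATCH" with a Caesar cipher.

Step 1: For each letter, shift forward by 21 positions (mod 26).
  P (position 15) -> position (15+21) mod 26 = 10 -> K
  A (position 0) -> position (0+21) mod 26 = 21 -> V
  T (position 19) -> position (19+21) mod 26 = 14 -> O
  C (position 2) -> position (2+21) mod 26 = 23 -> X
  H (position 7) -> position (7+21) mod 26 = 2 -> C
Result: KVOXC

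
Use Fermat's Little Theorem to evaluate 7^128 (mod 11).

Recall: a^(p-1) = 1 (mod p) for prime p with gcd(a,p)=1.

Step 1: Since 11 is prime, by Fermat's Little Theorem: 7^10 = 1 (mod 11).
Step 2: Reduce exponent: 128 mod 10 = 8.
Step 3: So 7^128 = 7^8 (mod 11).
Step 4: 7^8 mod 11 = 9.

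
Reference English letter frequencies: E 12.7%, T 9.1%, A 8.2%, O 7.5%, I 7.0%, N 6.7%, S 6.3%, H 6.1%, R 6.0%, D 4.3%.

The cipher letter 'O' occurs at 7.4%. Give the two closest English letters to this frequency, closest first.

Step 1: Observed frequency of 'O' is 7.4%.
Step 2: Compute distances to each reference frequency and sort:
  O (7.5%): difference = 0.1% <-- BEST
  I (7.0%): difference = 0.4% <-- RUNNER-UP
  N (6.7%): difference = 0.7%
  A (8.2%): difference = 0.8%
  S (6.3%): difference = 1.1%
Step 3: Most likely is 'O' (7.5%, diff 0.1%); second most likely is 'I' (7.0%, diff 0.4%).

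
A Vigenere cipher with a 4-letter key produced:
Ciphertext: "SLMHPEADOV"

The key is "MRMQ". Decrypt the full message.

Step 1: Key 'MRMQ' has length 4. Extended key: MRMQMRMQMR
Step 2: Decrypt each position:
  S(18) - M(12) = 6 = G
  L(11) - R(17) = 20 = U
  M(12) - M(12) = 0 = A
  H(7) - Q(16) = 17 = R
  P(15) - M(12) = 3 = D
  E(4) - R(17) = 13 = N
  A(0) - M(12) = 14 = O
  D(3) - Q(16) = 13 = N
  O(14) - M(12) = 2 = C
  V(21) - R(17) = 4 = E
Plaintext: GUARDNONCE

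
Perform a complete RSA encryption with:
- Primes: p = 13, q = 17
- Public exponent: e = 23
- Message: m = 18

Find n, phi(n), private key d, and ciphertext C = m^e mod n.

Step 1: n = 13 * 17 = 221.
Step 2: phi(n) = (13-1)(17-1) = 12 * 16 = 192.
Step 3: Find d = 23^(-1) mod 192 = 167.
  Verify: 23 * 167 = 3841 = 1 (mod 192).
Step 4: C = 18^23 mod 221 = 86.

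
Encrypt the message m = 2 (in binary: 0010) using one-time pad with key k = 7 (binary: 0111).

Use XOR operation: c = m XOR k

Step 1: Write out the XOR operation bit by bit:
  Message: 0010
  Key:     0111
  XOR:     0101
Step 2: Convert to decimal: 0101 = 5.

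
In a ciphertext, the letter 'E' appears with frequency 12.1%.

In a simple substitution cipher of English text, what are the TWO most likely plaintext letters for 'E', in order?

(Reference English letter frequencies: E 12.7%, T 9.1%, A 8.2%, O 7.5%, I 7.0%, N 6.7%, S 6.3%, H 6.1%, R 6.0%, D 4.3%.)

Step 1: Observed frequency of 'E' is 12.1%.
Step 2: Compute distances to each reference frequency and sort:
  E (12.7%): difference = 0.6% <-- BEST
  T (9.1%): difference = 3.0% <-- RUNNER-UP
  A (8.2%): difference = 3.9%
  O (7.5%): difference = 4.6%
  I (7.0%): difference = 5.1%
Step 3: Most likely is 'E' (12.7%, diff 0.6%); second most likely is 'T' (9.1%, diff 3.0%).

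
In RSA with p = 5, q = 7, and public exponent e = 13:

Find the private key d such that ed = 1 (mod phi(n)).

Step 1: n = 5 * 7 = 35.
Step 2: phi(n) = 4 * 6 = 24.
Step 3: Find d such that 13 * d = 1 (mod 24).
Step 4: d = 13^(-1) mod 24 = 13.
Verification: 13 * 13 = 169 = 7 * 24 + 1.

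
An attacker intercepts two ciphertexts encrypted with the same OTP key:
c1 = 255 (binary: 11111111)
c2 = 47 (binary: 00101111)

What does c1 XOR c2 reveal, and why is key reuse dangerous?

Step 1: c1 XOR c2 = (m1 XOR k) XOR (m2 XOR k).
Step 2: By XOR associativity/commutativity: = m1 XOR m2 XOR k XOR k = m1 XOR m2.
Step 3: 11111111 XOR 00101111 = 11010000 = 208.
Step 4: The key cancels out! An attacker learns m1 XOR m2 = 208, revealing the relationship between plaintexts.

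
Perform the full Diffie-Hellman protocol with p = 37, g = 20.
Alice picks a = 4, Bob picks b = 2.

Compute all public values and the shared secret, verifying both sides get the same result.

Step 1: A = g^a mod p = 20^4 mod 37 = 12.
Step 2: B = g^b mod p = 20^2 mod 37 = 30.
Step 3: Alice computes s = B^a mod p = 30^4 mod 37 = 33.
Step 4: Bob computes s = A^b mod p = 12^2 mod 37 = 33.
Both sides agree: shared secret = 33.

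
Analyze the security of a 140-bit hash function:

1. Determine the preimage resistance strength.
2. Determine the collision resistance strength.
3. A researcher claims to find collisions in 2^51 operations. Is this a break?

Step 1: Preimage resistance requires brute-force of 2^140 operations.
Step 2: Collision resistance (birthday bound) = 2^(140/2) = 2^70.
Step 3: The claimed attack costs 2^51 operations.
Step 4: Since 2^51 < 2^70, the claimed attack beats the generic birthday bound, so collision resistance is broken.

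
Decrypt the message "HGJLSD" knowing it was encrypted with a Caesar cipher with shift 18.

Step 1: Reverse the shift by subtracting 18 from each letter position.
  H (position 7) -> position (7-18) mod 26 = 15 -> P
  G (position 6) -> position (6-18) mod 26 = 14 -> O
  J (position 9) -> position (9-18) mod 26 = 17 -> R
  L (position 11) -> position (11-18) mod 26 = 19 -> T
  S (position 18) -> position (18-18) mod 26 = 0 -> A
  D (position 3) -> position (3-18) mod 26 = 11 -> L
Decrypted message: PORTAL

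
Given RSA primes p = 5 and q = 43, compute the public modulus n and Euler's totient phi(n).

Step 1: n = p * q = 5 * 43 = 215.
Step 2: phi(n) = (p-1)(q-1) = 4 * 42 = 168.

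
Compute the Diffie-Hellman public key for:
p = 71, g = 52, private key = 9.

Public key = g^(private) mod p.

Step 1: A = g^a mod p = 52^9 mod 71.
  52^1 mod 71 = 52
  52^2 mod 71 = (52 * 52) mod 71 = 6
  52^3 mod 71 = (6 * 52) mod 71 = 28
  52^4 mod 71 = (28 * 52) mod 71 = 36
  52^5 mod 71 = (36 * 52) mod 71 = 26
  52^6 mod 71 = (26 * 52) mod 71 = 3
  52^7 mod 71 = (3 * 52) mod 71 = 14
  52^8 mod 71 = (14 * 52) mod 71 = 18
  52^9 mod 71 = (18 * 52) mod 71 = 13
Result: A = 13.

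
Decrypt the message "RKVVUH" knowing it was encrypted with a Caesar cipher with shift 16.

Step 1: Reverse the shift by subtracting 16 from each letter position.
  R (position 17) -> position (17-16) mod 26 = 1 -> B
  K (position 10) -> position (10-16) mod 26 = 20 -> U
  V (position 21) -> position (21-16) mod 26 = 5 -> F
  V (position 21) -> position (21-16) mod 26 = 5 -> F
  U (position 20) -> position (20-16) mod 26 = 4 -> E
  H (position 7) -> position (7-16) mod 26 = 17 -> R
Decrypted message: BUFFER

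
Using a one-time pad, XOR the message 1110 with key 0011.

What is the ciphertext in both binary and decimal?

Step 1: Write out the XOR operation bit by bit:
  Message: 1110
  Key:     0011
  XOR:     1101
Step 2: Convert to decimal: 1101 = 13.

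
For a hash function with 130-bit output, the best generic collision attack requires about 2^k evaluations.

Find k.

Step 1: The hash has a 130-bit output.
Step 2: Collision resistance means it should be infeasible to find any x != y with h(x) = h(y).
By the birthday bound, a generic collision search succeeds after about sqrt(2^130) = 2^(130/2) = 2^65 evaluations.
Step 3: Security level = 65 bits.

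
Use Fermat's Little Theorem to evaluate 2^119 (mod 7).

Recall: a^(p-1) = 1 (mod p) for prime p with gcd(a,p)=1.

Step 1: Since 7 is prime, by Fermat's Little Theorem: 2^6 = 1 (mod 7).
Step 2: Reduce exponent: 119 mod 6 = 5.
Step 3: So 2^119 = 2^5 (mod 7).
Step 4: 2^5 mod 7 = 4.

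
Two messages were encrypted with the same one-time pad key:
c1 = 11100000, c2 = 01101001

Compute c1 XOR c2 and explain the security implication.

Step 1: c1 XOR c2 = (m1 XOR k) XOR (m2 XOR k).
Step 2: By XOR associativity/commutativity: = m1 XOR m2 XOR k XOR k = m1 XOR m2.
Step 3: 11100000 XOR 01101001 = 10001001 = 137.
Step 4: The key cancels out! An attacker learns m1 XOR m2 = 137, revealing the relationship between plaintexts.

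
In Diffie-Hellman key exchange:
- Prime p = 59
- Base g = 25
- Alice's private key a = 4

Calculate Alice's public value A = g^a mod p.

Step 1: A = g^a mod p = 25^4 mod 59.
  25^1 mod 59 = 25
  25^2 mod 59 = (25 * 25) mod 59 = 35
  25^3 mod 59 = (35 * 25) mod 59 = 49
  25^4 mod 59 = (49 * 25) mod 59 = 45
Result: A = 45.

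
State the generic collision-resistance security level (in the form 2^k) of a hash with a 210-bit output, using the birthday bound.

Step 1: The birthday paradox gives collision probability ~50% after sqrt(2^n) = 2^(n/2) hashes.
Step 2: For 210-bit output: 2^(210/2) = 2^105.
Step 3: Approximately 2^105 hash computations needed.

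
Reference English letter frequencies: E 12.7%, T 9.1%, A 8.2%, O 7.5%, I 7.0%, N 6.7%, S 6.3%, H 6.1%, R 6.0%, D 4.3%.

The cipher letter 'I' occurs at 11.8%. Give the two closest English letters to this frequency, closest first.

Step 1: Observed frequency of 'I' is 11.8%.
Step 2: Compute distances to each reference frequency and sort:
  E (12.7%): difference = 0.9% <-- BEST
  T (9.1%): difference = 2.7% <-- RUNNER-UP
  A (8.2%): difference = 3.6%
  O (7.5%): difference = 4.3%
  I (7.0%): difference = 4.8%
Step 3: Most likely is 'E' (12.7%, diff 0.9%); second most likely is 'T' (9.1%, diff 2.7%).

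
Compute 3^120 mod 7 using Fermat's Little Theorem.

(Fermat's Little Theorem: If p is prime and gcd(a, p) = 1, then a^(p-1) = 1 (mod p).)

Step 1: Since 7 is prime, by Fermat's Little Theorem: 3^6 = 1 (mod 7).
Step 2: Reduce exponent: 120 mod 6 = 0.
Step 3: So 3^120 = 3^0 (mod 7).
Step 4: 3^0 mod 7 = 1.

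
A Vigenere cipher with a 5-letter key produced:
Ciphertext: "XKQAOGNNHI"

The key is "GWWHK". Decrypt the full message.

Step 1: Key 'GWWHK' has length 5. Extended key: GWWHKGWWHK
Step 2: Decrypt each position:
  X(23) - G(6) = 17 = R
  K(10) - W(22) = 14 = O
  Q(16) - W(22) = 20 = U
  A(0) - H(7) = 19 = T
  O(14) - K(10) = 4 = E
  G(6) - G(6) = 0 = A
  N(13) - W(22) = 17 = R
  N(13) - W(22) = 17 = R
  H(7) - H(7) = 0 = A
  I(8) - K(10) = 24 = Y
Plaintext: ROUTEARRAY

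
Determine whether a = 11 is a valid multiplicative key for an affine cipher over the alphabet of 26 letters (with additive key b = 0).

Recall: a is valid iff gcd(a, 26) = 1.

Step 1: Compute gcd(11, 26).
Step 2: gcd(11, 26) = 1.
Since gcd = 1, 11 is coprime with 26, so it is a valid key.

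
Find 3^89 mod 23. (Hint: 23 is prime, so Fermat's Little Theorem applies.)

Step 1: Since 23 is prime, by Fermat's Little Theorem: 3^22 = 1 (mod 23).
Step 2: Reduce exponent: 89 mod 22 = 1.
Step 3: So 3^89 = 3^1 (mod 23).
Step 4: 3^1 mod 23 = 3.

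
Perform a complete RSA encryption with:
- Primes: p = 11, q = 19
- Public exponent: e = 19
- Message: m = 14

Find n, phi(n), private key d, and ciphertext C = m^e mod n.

Step 1: n = 11 * 19 = 209.
Step 2: phi(n) = (11-1)(19-1) = 10 * 18 = 180.
Step 3: Find d = 19^(-1) mod 180 = 19.
  Verify: 19 * 19 = 361 = 1 (mod 180).
Step 4: C = 14^19 mod 209 = 147.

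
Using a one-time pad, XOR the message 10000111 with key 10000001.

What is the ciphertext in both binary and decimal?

Step 1: Write out the XOR operation bit by bit:
  Message: 10000111
  Key:     10000001
  XOR:     00000110
Step 2: Convert to decimal: 00000110 = 6.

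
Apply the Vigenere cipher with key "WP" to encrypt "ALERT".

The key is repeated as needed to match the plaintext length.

Step 1: Repeat key to match plaintext length:
  Plaintext: ALERT
  Key:       WPWPW
Step 2: Encrypt each letter:
  A(0) + W(22) = (0+22) mod 26 = 22 = W
  L(11) + P(15) = (11+15) mod 26 = 0 = A
  E(4) + W(22) = (4+22) mod 26 = 0 = A
  R(17) + P(15) = (17+15) mod 26 = 6 = G
  T(19) + W(22) = (19+22) mod 26 = 15 = P
Ciphertext: WAAGP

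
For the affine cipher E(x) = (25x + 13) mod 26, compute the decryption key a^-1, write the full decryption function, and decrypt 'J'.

Step 1: Find a^-1, the modular inverse of 25 mod 26.
Step 2: We need 25 * a^-1 = 1 (mod 26).
Step 3: 25 * 25 = 625 = 24 * 26 + 1, so a^-1 = 25.
Step 4: D(y) = 25(y - 13) mod 26.
Step 5: Apply to 'J' (y = 9): D(9) = 25 * (9 - 13) mod 26 = 25 * -4 mod 26 = 4 -> 'E'.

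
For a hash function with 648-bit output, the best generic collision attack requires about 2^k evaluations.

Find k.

Step 1: The hash has a 648-bit output.
Step 2: Collision resistance means it should be infeasible to find any x != y with h(x) = h(y).
By the birthday bound, a generic collision search succeeds after about sqrt(2^648) = 2^(648/2) = 2^324 evaluations.
Step 3: Security level = 324 bits.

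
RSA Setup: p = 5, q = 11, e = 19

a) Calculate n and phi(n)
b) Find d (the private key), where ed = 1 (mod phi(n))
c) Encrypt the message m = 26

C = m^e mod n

Step 1: n = 5 * 11 = 55.
Step 2: phi(n) = (5-1)(11-1) = 4 * 10 = 40.
Step 3: Find d = 19^(-1) mod 40 = 19.
  Verify: 19 * 19 = 361 = 1 (mod 40).
Step 4: C = 26^19 mod 55 = 36.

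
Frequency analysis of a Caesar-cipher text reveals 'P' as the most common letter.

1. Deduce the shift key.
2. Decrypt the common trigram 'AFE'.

Step 1: In English, 'E' is the most frequent letter (12.7%).
Step 2: The most frequent ciphertext letter is 'P' (position 15).
Step 3: Shift = (15 - 4) mod 26 = 11.
Step 4: Decrypt 'AFE' by shifting back 11:
  A -> P
  F -> U
  E -> T
Step 5: 'AFE' decrypts to 'PUT'.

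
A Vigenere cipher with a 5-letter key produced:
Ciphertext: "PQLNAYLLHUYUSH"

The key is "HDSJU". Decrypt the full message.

Step 1: Key 'HDSJU' has length 5. Extended key: HDSJUHDSJUHDSJ
Step 2: Decrypt each position:
  P(15) - H(7) = 8 = I
  Q(16) - D(3) = 13 = N
  L(11) - S(18) = 19 = T
  N(13) - J(9) = 4 = E
  A(0) - U(20) = 6 = G
  Y(24) - H(7) = 17 = R
  L(11) - D(3) = 8 = I
  L(11) - S(18) = 19 = T
  H(7) - J(9) = 24 = Y
  U(20) - U(20) = 0 = A
  Y(24) - H(7) = 17 = R
  U(20) - D(3) = 17 = R
  S(18) - S(18) = 0 = A
  H(7) - J(9) = 24 = Y
Plaintext: INTEGRITYARRAY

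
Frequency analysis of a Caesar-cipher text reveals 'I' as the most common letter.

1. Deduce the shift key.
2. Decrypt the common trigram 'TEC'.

Step 1: In English, 'E' is the most frequent letter (12.7%).
Step 2: The most frequent ciphertext letter is 'I' (position 8).
Step 3: Shift = (8 - 4) mod 26 = 4.
Step 4: Decrypt 'TEC' by shifting back 4:
  T -> P
  E -> A
  C -> Y
Step 5: 'TEC' decrypts to 'PAY'.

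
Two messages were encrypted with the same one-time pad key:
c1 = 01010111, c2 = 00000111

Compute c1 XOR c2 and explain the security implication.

Step 1: c1 XOR c2 = (m1 XOR k) XOR (m2 XOR k).
Step 2: By XOR associativity/commutativity: = m1 XOR m2 XOR k XOR k = m1 XOR m2.
Step 3: 01010111 XOR 00000111 = 01010000 = 80.
Step 4: The key cancels out! An attacker learns m1 XOR m2 = 80, revealing the relationship between plaintexts.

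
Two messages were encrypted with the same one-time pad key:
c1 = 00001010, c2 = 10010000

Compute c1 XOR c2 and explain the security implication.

Step 1: c1 XOR c2 = (m1 XOR k) XOR (m2 XOR k).
Step 2: By XOR associativity/commutativity: = m1 XOR m2 XOR k XOR k = m1 XOR m2.
Step 3: 00001010 XOR 10010000 = 10011010 = 154.
Step 4: The key cancels out! An attacker learns m1 XOR m2 = 154, revealing the relationship between plaintexts.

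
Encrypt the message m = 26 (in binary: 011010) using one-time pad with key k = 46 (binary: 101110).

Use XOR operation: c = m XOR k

Step 1: Write out the XOR operation bit by bit:
  Message: 011010
  Key:     101110
  XOR:     110100
Step 2: Convert to decimal: 110100 = 52.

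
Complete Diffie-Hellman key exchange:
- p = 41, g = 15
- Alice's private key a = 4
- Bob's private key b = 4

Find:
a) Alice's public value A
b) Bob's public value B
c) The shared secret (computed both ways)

Step 1: A = g^a mod p = 15^4 mod 41 = 31.
Step 2: B = g^b mod p = 15^4 mod 41 = 31.
Step 3: Alice computes s = B^a mod p = 31^4 mod 41 = 37.
Step 4: Bob computes s = A^b mod p = 31^4 mod 41 = 37.
Both sides agree: shared secret = 37.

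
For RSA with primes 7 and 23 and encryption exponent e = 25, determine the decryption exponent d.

Step 1: n = 7 * 23 = 161.
Step 2: phi(n) = 6 * 22 = 132.
Step 3: Find d such that 25 * d = 1 (mod 132).
Step 4: d = 25^(-1) mod 132 = 37.
Verification: 25 * 37 = 925 = 7 * 132 + 1.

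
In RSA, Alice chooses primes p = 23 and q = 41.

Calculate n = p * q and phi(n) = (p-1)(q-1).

Step 1: n = p * q = 23 * 41 = 943.
Step 2: phi(n) = (p-1)(q-1) = 22 * 40 = 880.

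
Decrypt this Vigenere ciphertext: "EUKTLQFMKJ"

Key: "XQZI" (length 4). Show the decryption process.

Step 1: Key 'XQZI' has length 4. Extended key: XQZIXQZIXQ
Step 2: Decrypt each position:
  E(4) - X(23) = 7 = H
  U(20) - Q(16) = 4 = E
  K(10) - Z(25) = 11 = L
  T(19) - I(8) = 11 = L
  L(11) - X(23) = 14 = O
  Q(16) - Q(16) = 0 = A
  F(5) - Z(25) = 6 = G
  M(12) - I(8) = 4 = E
  K(10) - X(23) = 13 = N
  J(9) - Q(16) = 19 = T
Plaintext: HELLOAGENT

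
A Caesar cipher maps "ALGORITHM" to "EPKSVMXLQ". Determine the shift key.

Step 1: Compare first letters: A (position 0) -> E (position 4).
Step 2: Shift = (4 - 0) mod 26 = 4.
The shift value is 4.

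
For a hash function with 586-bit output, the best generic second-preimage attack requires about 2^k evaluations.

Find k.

Step 1: The hash has a 586-bit output.
Step 2: Second-preimage resistance means: given a specific input x, it should be infeasible to find a different y with h(y) = h(x).
With a 586-bit output, a generic search for a second preimage costs about 2^586 evaluations (each trial matches the fixed target with probability 2^-586).
Step 3: Security level = 586 bits.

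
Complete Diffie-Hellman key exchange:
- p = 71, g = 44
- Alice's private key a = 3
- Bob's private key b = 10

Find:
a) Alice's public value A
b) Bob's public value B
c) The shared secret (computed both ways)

Step 1: A = g^a mod p = 44^3 mod 71 = 55.
Step 2: B = g^b mod p = 44^10 mod 71 = 45.
Step 3: Alice computes s = B^a mod p = 45^3 mod 71 = 32.
Step 4: Bob computes s = A^b mod p = 55^10 mod 71 = 32.
Both sides agree: shared secret = 32.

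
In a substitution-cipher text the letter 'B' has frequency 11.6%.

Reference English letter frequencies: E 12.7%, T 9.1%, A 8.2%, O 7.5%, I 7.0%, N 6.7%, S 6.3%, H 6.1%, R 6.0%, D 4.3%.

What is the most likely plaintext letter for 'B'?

Step 1: The observed frequency is 11.6%.
Step 2: Compare with English frequencies:
  E: 12.7% (difference: 1.1%) <-- closest
  T: 9.1% (difference: 2.5%)
  A: 8.2% (difference: 3.4%)
  O: 7.5% (difference: 4.1%)
  I: 7.0% (difference: 4.6%)
  N: 6.7% (difference: 4.9%)
  S: 6.3% (difference: 5.3%)
  H: 6.1% (difference: 5.5%)
  R: 6.0% (difference: 5.6%)
  D: 4.3% (difference: 7.3%)
Step 3: 'B' most likely represents 'E' (frequency 12.7%).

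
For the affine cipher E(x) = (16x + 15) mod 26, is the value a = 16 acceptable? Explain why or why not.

Step 1: Compute gcd(16, 26).
Step 2: gcd(16, 26) = 2.
Since gcd = 2 != 1, 16 shares a common factor with 26, so it cannot be used.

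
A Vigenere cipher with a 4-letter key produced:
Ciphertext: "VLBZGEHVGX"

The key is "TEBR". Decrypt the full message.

Step 1: Key 'TEBR' has length 4. Extended key: TEBRTEBRTE
Step 2: Decrypt each position:
  V(21) - T(19) = 2 = C
  L(11) - E(4) = 7 = H
  B(1) - B(1) = 0 = A
  Z(25) - R(17) = 8 = I
  G(6) - T(19) = 13 = N
  E(4) - E(4) = 0 = A
  H(7) - B(1) = 6 = G
  V(21) - R(17) = 4 = E
  G(6) - T(19) = 13 = N
  X(23) - E(4) = 19 = T
Plaintext: CHAINAGENT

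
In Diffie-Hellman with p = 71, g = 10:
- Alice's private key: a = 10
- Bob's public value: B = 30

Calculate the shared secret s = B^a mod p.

Step 1: s = B^a mod p = 30^10 mod 71.
  30^1 mod 71 = 30
  30^2 mod 71 = (30 * 30) mod 71 = 48
  30^3 mod 71 = (48 * 30) mod 71 = 20
  30^4 mod 71 = (20 * 30) mod 71 = 32
  30^5 mod 71 = (32 * 30) mod 71 = 37
  30^6 mod 71 = (37 * 30) mod 71 = 45
  30^7 mod 71 = (45 * 30) mod 71 = 1
  30^8 mod 71 = (1 * 30) mod 71 = 30
  30^9 mod 71 = (30 * 30) mod 71 = 48
  30^10 mod 71 = (48 * 30) mod 71 = 20
Result: shared secret = 20.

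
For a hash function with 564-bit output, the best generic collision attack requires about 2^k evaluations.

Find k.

Step 1: The hash has a 564-bit output.
Step 2: Collision resistance means it should be infeasible to find any x != y with h(x) = h(y).
By the birthday bound, a generic collision search succeeds after about sqrt(2^564) = 2^(564/2) = 2^282 evaluations.
Step 3: Security level = 282 bits.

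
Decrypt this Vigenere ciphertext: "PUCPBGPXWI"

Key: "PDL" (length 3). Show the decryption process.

Step 1: Key 'PDL' has length 3. Extended key: PDLPDLPDLP
Step 2: Decrypt each position:
  P(15) - P(15) = 0 = A
  U(20) - D(3) = 17 = R
  C(2) - L(11) = 17 = R
  P(15) - P(15) = 0 = A
  B(1) - D(3) = 24 = Y
  G(6) - L(11) = 21 = V
  P(15) - P(15) = 0 = A
  X(23) - D(3) = 20 = U
  W(22) - L(11) = 11 = L
  I(8) - P(15) = 19 = T
Plaintext: ARRAYVAULT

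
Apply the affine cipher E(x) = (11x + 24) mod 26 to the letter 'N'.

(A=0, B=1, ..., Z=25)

Step 1: Convert 'N' to number: x = 13.
Step 2: E(13) = (11 * 13 + 24) mod 26 = 167 mod 26 = 11.
Step 3: Convert 11 back to letter: L.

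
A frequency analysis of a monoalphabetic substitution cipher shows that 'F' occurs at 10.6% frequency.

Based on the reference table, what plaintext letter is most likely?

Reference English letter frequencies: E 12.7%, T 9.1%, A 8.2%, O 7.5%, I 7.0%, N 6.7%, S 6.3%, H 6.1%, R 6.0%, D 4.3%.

Step 1: The observed frequency is 10.6%.
Step 2: Compare with English frequencies:
  E: 12.7% (difference: 2.1%)
  T: 9.1% (difference: 1.5%) <-- closest
  A: 8.2% (difference: 2.4%)
  O: 7.5% (difference: 3.1%)
  I: 7.0% (difference: 3.6%)
  N: 6.7% (difference: 3.9%)
  S: 6.3% (difference: 4.3%)
  H: 6.1% (difference: 4.5%)
  R: 6.0% (difference: 4.6%)
  D: 4.3% (difference: 6.3%)
Step 3: 'F' most likely represents 'T' (frequency 9.1%).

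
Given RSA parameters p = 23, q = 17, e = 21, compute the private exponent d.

Step 1: n = 23 * 17 = 391.
Step 2: phi(n) = 22 * 16 = 352.
Step 3: Find d such that 21 * d = 1 (mod 352).
Step 4: d = 21^(-1) mod 352 = 285.
Verification: 21 * 285 = 5985 = 17 * 352 + 1.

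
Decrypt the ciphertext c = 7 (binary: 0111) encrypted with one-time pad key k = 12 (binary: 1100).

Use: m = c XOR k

Step 1: XOR ciphertext with key:
  Ciphertext: 0111
  Key:        1100
  XOR:        1011
Step 2: Plaintext = 1011 = 11 in decimal.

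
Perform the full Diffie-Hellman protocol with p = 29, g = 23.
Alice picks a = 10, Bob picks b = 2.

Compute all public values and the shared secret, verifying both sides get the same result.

Step 1: A = g^a mod p = 23^10 mod 29 = 16.
Step 2: B = g^b mod p = 23^2 mod 29 = 7.
Step 3: Alice computes s = B^a mod p = 7^10 mod 29 = 24.
Step 4: Bob computes s = A^b mod p = 16^2 mod 29 = 24.
Both sides agree: shared secret = 24.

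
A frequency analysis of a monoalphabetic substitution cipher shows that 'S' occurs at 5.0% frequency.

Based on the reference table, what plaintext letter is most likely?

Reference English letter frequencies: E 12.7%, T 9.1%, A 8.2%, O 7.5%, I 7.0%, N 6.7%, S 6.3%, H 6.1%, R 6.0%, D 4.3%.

Step 1: The observed frequency is 5.0%.
Step 2: Compare with English frequencies:
  E: 12.7% (difference: 7.7%)
  T: 9.1% (difference: 4.1%)
  A: 8.2% (difference: 3.2%)
  O: 7.5% (difference: 2.5%)
  I: 7.0% (difference: 2.0%)
  N: 6.7% (difference: 1.7%)
  S: 6.3% (difference: 1.3%)
  H: 6.1% (difference: 1.1%)
  R: 6.0% (difference: 1.0%)
  D: 4.3% (difference: 0.7%) <-- closest
Step 3: 'S' most likely represents 'D' (frequency 4.3%).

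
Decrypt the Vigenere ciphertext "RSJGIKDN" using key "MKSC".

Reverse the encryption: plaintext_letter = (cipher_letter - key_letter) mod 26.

Step 1: Extend key: MKSCMKSC
Step 2: Decrypt each letter (c - k) mod 26:
  R(17) - M(12) = (17-12) mod 26 = 5 = F
  S(18) - K(10) = (18-10) mod 26 = 8 = I
  J(9) - S(18) = (9-18) mod 26 = 17 = R
  G(6) - C(2) = (6-2) mod 26 = 4 = E
  I(8) - M(12) = (8-12) mod 26 = 22 = W
  K(10) - K(10) = (10-10) mod 26 = 0 = A
  D(3) - S(18) = (3-18) mod 26 = 11 = L
  N(13) - C(2) = (13-2) mod 26 = 11 = L
Plaintext: FIREWALL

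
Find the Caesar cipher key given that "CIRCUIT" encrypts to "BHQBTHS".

Step 1: Compare first letters: C (position 2) -> B (position 1).
Step 2: Shift = (1 - 2) mod 26 = 25.
The shift value is 25.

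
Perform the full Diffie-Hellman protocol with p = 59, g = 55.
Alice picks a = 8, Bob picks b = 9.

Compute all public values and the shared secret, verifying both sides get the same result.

Step 1: A = g^a mod p = 55^8 mod 59 = 46.
Step 2: B = g^b mod p = 55^9 mod 59 = 52.
Step 3: Alice computes s = B^a mod p = 52^8 mod 59 = 29.
Step 4: Bob computes s = A^b mod p = 46^9 mod 59 = 29.
Both sides agree: shared secret = 29.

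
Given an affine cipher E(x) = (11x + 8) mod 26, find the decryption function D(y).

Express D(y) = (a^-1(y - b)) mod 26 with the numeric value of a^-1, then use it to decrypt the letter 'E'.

Step 1: Find a^-1, the modular inverse of 11 mod 26.
Step 2: We need 11 * a^-1 = 1 (mod 26).
Step 3: 11 * 19 = 209 = 8 * 26 + 1, so a^-1 = 19.
Step 4: D(y) = 19(y - 8) mod 26.
Step 5: Apply to 'E' (y = 4): D(4) = 19 * (4 - 8) mod 26 = 19 * -4 mod 26 = 2 -> 'C'.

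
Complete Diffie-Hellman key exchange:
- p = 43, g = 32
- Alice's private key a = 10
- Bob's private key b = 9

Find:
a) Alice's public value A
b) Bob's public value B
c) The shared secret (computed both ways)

Step 1: A = g^a mod p = 32^10 mod 43 = 41.
Step 2: B = g^b mod p = 32^9 mod 43 = 8.
Step 3: Alice computes s = B^a mod p = 8^10 mod 43 = 4.
Step 4: Bob computes s = A^b mod p = 41^9 mod 43 = 4.
Both sides agree: shared secret = 4.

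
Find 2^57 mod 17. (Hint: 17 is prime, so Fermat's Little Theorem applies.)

Step 1: Since 17 is prime, by Fermat's Little Theorem: 2^16 = 1 (mod 17).
Step 2: Reduce exponent: 57 mod 16 = 9.
Step 3: So 2^57 = 2^9 (mod 17).
Step 4: 2^9 mod 17 = 2.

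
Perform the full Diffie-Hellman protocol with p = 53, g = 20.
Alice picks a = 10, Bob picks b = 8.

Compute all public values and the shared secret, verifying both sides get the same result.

Step 1: A = g^a mod p = 20^10 mod 53 = 43.
Step 2: B = g^b mod p = 20^8 mod 53 = 49.
Step 3: Alice computes s = B^a mod p = 49^10 mod 53 = 24.
Step 4: Bob computes s = A^b mod p = 43^8 mod 53 = 24.
Both sides agree: shared secret = 24.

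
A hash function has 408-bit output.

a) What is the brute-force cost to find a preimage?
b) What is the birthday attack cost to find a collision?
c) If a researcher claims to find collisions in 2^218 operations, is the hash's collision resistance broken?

Step 1: Preimage resistance requires brute-force of 2^408 operations.
Step 2: Collision resistance (birthday bound) = 2^(408/2) = 2^204.
Step 3: The claimed attack costs 2^218 operations.
Step 4: Since 2^218 >= 2^204, the claimed attack is no faster than the generic birthday attack, so this does not break collision resistance.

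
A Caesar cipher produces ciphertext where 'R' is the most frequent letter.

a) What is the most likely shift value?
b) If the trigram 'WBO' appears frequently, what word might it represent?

Step 1: In English, 'E' is the most frequent letter (12.7%).
Step 2: The most frequent ciphertext letter is 'R' (position 17).
Step 3: Shift = (17 - 4) mod 26 = 13.
Step 4: Decrypt 'WBO' by shifting back 13:
  W -> J
  B -> O
  O -> B
Step 5: 'WBO' decrypts to 'JOB'.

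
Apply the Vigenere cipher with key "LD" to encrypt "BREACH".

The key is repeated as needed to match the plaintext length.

Step 1: Repeat key to match plaintext length:
  Plaintext: BREACH
  Key:       LDLDLD
Step 2: Encrypt each letter:
  B(1) + L(11) = (1+11) mod 26 = 12 = M
  R(17) + D(3) = (17+3) mod 26 = 20 = U
  E(4) + L(11) = (4+11) mod 26 = 15 = P
  A(0) + D(3) = (0+3) mod 26 = 3 = D
  C(2) + L(11) = (2+11) mod 26 = 13 = N
  H(7) + D(3) = (7+3) mod 26 = 10 = K
Ciphertext: MUPDNK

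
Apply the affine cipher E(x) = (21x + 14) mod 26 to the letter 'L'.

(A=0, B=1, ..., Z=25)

Step 1: Convert 'L' to number: x = 11.
Step 2: E(11) = (21 * 11 + 14) mod 26 = 245 mod 26 = 11.
Step 3: Convert 11 back to letter: L.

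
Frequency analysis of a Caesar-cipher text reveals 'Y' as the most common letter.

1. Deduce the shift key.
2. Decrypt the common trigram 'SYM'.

Step 1: In English, 'E' is the most frequent letter (12.7%).
Step 2: The most frequent ciphertext letter is 'Y' (position 24).
Step 3: Shift = (24 - 4) mod 26 = 20.
Step 4: Decrypt 'SYM' by shifting back 20:
  S -> Y
  Y -> E
  M -> S
Step 5: 'SYM' decrypts to 'YES'.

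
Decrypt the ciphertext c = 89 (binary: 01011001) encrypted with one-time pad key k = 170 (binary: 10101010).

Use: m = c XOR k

Step 1: XOR ciphertext with key:
  Ciphertext: 01011001
  Key:        10101010
  XOR:        11110011
Step 2: Plaintext = 11110011 = 243 in decimal.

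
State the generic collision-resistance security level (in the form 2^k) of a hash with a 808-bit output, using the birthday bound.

Step 1: The birthday paradox gives collision probability ~50% after sqrt(2^n) = 2^(n/2) hashes.
Step 2: For 808-bit output: 2^(808/2) = 2^404.
Step 3: Approximately 2^404 hash computations needed.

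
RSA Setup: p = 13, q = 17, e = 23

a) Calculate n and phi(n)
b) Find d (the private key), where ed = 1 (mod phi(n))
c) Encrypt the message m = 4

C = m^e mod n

Step 1: n = 13 * 17 = 221.
Step 2: phi(n) = (13-1)(17-1) = 12 * 16 = 192.
Step 3: Find d = 23^(-1) mod 192 = 167.
  Verify: 23 * 167 = 3841 = 1 (mod 192).
Step 4: C = 4^23 mod 221 = 166.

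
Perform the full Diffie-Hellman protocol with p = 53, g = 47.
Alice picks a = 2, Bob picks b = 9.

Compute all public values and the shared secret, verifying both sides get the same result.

Step 1: A = g^a mod p = 47^2 mod 53 = 36.
Step 2: B = g^b mod p = 47^9 mod 53 = 42.
Step 3: Alice computes s = B^a mod p = 42^2 mod 53 = 15.
Step 4: Bob computes s = A^b mod p = 36^9 mod 53 = 15.
Both sides agree: shared secret = 15.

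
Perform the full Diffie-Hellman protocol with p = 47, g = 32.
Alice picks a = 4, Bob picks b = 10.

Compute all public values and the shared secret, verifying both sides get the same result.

Step 1: A = g^a mod p = 32^4 mod 47 = 6.
Step 2: B = g^b mod p = 32^10 mod 47 = 16.
Step 3: Alice computes s = B^a mod p = 16^4 mod 47 = 18.
Step 4: Bob computes s = A^b mod p = 6^10 mod 47 = 18.
Both sides agree: shared secret = 18.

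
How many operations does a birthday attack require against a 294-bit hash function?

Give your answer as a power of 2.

Step 1: The birthday paradox gives collision probability ~50% after sqrt(2^n) = 2^(n/2) hashes.
Step 2: For 294-bit output: 2^(294/2) = 2^147.
Step 3: Approximately 2^147 hash computations needed.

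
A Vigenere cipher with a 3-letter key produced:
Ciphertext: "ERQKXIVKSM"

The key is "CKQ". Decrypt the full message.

Step 1: Key 'CKQ' has length 3. Extended key: CKQCKQCKQC
Step 2: Decrypt each position:
  E(4) - C(2) = 2 = C
  R(17) - K(10) = 7 = H
  Q(16) - Q(16) = 0 = A
  K(10) - C(2) = 8 = I
  X(23) - K(10) = 13 = N
  I(8) - Q(16) = 18 = S
  V(21) - C(2) = 19 = T
  K(10) - K(10) = 0 = A
  S(18) - Q(16) = 2 = C
  M(12) - C(2) = 10 = K
Plaintext: CHAINSTACK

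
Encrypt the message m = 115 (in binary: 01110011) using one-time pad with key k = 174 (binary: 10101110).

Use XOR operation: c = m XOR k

Step 1: Write out the XOR operation bit by bit:
  Message: 01110011
  Key:     10101110
  XOR:     11011101
Step 2: Convert to decimal: 11011101 = 221.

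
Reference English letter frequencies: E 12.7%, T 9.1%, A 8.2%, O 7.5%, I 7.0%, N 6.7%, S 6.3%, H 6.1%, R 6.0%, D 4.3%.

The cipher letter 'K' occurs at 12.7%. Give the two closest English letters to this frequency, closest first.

Step 1: Observed frequency of 'K' is 12.7%.
Step 2: Compute distances to each reference frequency and sort:
  E (12.7%): difference = 0.0% <-- BEST
  T (9.1%): difference = 3.6% <-- RUNNER-UP
  A (8.2%): difference = 4.5%
  O (7.5%): difference = 5.2%
  I (7.0%): difference = 5.7%
Step 3: Most likely is 'E' (12.7%, diff 0.0%); second most likely is 'T' (9.1%, diff 3.6%).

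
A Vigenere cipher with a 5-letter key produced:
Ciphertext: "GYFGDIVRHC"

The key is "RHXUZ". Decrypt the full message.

Step 1: Key 'RHXUZ' has length 5. Extended key: RHXUZRHXUZ
Step 2: Decrypt each position:
  G(6) - R(17) = 15 = P
  Y(24) - H(7) = 17 = R
  F(5) - X(23) = 8 = I
  G(6) - U(20) = 12 = M
  D(3) - Z(25) = 4 = E
  I(8) - R(17) = 17 = R
  V(21) - H(7) = 14 = O
  R(17) - X(23) = 20 = U
  H(7) - U(20) = 13 = N
  C(2) - Z(25) = 3 = D
Plaintext: PRIMEROUND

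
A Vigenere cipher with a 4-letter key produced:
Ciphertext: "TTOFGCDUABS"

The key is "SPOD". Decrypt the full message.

Step 1: Key 'SPOD' has length 4. Extended key: SPODSPODSPO
Step 2: Decrypt each position:
  T(19) - S(18) = 1 = B
  T(19) - P(15) = 4 = E
  O(14) - O(14) = 0 = A
  F(5) - D(3) = 2 = C
  G(6) - S(18) = 14 = O
  C(2) - P(15) = 13 = N
  D(3) - O(14) = 15 = P
  U(20) - D(3) = 17 = R
  A(0) - S(18) = 8 = I
  B(1) - P(15) = 12 = M
  S(18) - O(14) = 4 = E
Plaintext: BEACONPRIME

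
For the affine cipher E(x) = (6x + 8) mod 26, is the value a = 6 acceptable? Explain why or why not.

Step 1: Compute gcd(6, 26).
Step 2: gcd(6, 26) = 2.
Since gcd = 2 != 1, 6 shares a common factor with 26, so it cannot be used.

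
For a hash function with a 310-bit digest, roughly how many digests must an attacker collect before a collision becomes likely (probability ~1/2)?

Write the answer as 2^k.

Step 1: The birthday paradox gives collision probability ~50% after sqrt(2^n) = 2^(n/2) hashes.
Step 2: For 310-bit output: 2^(310/2) = 2^155.
Step 3: Approximately 2^155 hash computations needed.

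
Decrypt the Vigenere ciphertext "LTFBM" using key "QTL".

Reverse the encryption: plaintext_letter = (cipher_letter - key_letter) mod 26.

Step 1: Extend key: QTLQT
Step 2: Decrypt each letter (c - k) mod 26:
  L(11) - Q(16) = (11-16) mod 26 = 21 = V
  T(19) - T(19) = (19-19) mod 26 = 0 = A
  F(5) - L(11) = (5-11) mod 26 = 20 = U
  B(1) - Q(16) = (1-16) mod 26 = 11 = L
  M(12) - T(19) = (12-19) mod 26 = 19 = T
Plaintext: VAULT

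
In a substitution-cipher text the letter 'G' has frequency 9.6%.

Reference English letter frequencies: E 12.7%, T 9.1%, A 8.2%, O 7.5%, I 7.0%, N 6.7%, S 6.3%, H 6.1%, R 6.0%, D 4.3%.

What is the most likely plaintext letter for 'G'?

Step 1: The observed frequency is 9.6%.
Step 2: Compare with English frequencies:
  E: 12.7% (difference: 3.1%)
  T: 9.1% (difference: 0.5%) <-- closest
  A: 8.2% (difference: 1.4%)
  O: 7.5% (difference: 2.1%)
  I: 7.0% (difference: 2.6%)
  N: 6.7% (difference: 2.9%)
  S: 6.3% (difference: 3.3%)
  H: 6.1% (difference: 3.5%)
  R: 6.0% (difference: 3.6%)
  D: 4.3% (difference: 5.3%)
Step 3: 'G' most likely represents 'T' (frequency 9.1%).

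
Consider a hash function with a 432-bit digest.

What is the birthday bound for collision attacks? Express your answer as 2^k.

Step 1: The birthday paradox gives collision probability ~50% after sqrt(2^n) = 2^(n/2) hashes.
Step 2: For 432-bit output: 2^(432/2) = 2^216.
Step 3: Approximately 2^216 hash computations needed.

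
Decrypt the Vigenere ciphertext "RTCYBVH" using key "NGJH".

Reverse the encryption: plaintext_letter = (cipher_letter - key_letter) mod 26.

Step 1: Extend key: NGJHNGJ
Step 2: Decrypt each letter (c - k) mod 26:
  R(17) - N(13) = (17-13) mod 26 = 4 = E
  T(19) - G(6) = (19-6) mod 26 = 13 = N
  C(2) - J(9) = (2-9) mod 26 = 19 = T
  Y(24) - H(7) = (24-7) mod 26 = 17 = R
  B(1) - N(13) = (1-13) mod 26 = 14 = O
  V(21) - G(6) = (21-6) mod 26 = 15 = P
  H(7) - J(9) = (7-9) mod 26 = 24 = Y
Plaintext: ENTROPY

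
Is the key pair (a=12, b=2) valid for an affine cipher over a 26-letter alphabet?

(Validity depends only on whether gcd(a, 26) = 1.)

Step 1: Compute gcd(12, 26).
Step 2: gcd(12, 26) = 2.
Since gcd = 2 != 1, 12 shares a common factor with 26, so it cannot be used.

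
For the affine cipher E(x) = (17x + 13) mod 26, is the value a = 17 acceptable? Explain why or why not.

Step 1: Compute gcd(17, 26).
Step 2: gcd(17, 26) = 1.
Since gcd = 1, 17 is coprime with 26, so it is a valid key.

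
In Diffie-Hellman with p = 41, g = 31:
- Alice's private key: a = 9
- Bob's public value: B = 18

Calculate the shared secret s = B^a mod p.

Step 1: s = B^a mod p = 18^9 mod 41.
  18^1 mod 41 = 18
  18^2 mod 41 = (18 * 18) mod 41 = 37
  18^3 mod 41 = (37 * 18) mod 41 = 10
  18^4 mod 41 = (10 * 18) mod 41 = 16
  18^5 mod 41 = (16 * 18) mod 41 = 1
  18^6 mod 41 = (1 * 18) mod 41 = 18
  18^7 mod 41 = (18 * 18) mod 41 = 37
  18^8 mod 41 = (37 * 18) mod 41 = 10
  18^9 mod 41 = (10 * 18) mod 41 = 16
Result: shared secret = 16.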